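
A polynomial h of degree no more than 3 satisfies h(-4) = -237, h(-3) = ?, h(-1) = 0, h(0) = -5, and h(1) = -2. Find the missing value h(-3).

-86

The 4 known points determine the degree-3 polynomial uniquely.
Write h(x) = ax^3 + bx^2 + cx + d. Substituting each data point gives a linear system:
  -64a + 16b - 4c + d = -237
  -a + b - c + d = 0
  d = -5
  a + b + c + d = -2
Solving the system yields a = 5, b = 4, c = -6, d = -5.
So h(x) = 5x^3 + 4x^2 - 6x - 5.
Then h(-3) = -86.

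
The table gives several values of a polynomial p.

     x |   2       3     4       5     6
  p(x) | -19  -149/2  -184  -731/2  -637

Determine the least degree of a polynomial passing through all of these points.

3

Forward differences of the values at x = 2, 3, 4, 5, 6:
  p  : -19  -149/2  -184  -731/2  -637
  Δ  : -111/2  -219/2  -363/2  -543/2
  Δ^2: -54  -72  -90
  Δ^3: -18  -18
  Δ^4: 0
The third differences are constant (-18) and nonzero, while all higher differences vanish, so the minimal degree is 3.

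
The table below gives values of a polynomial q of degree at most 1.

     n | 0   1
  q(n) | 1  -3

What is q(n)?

q(n) = -4n + 1

Write q(n) = an + b. Substituting each data point gives a linear system:
  b = 1
  a + b = -3
Solving the system yields a = -4, b = 1.
So q(n) = -4n + 1.
Check: q(1) = -3. ✓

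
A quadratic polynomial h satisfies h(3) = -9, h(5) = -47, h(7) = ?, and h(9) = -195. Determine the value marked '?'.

-109

On equispaced nodes a degree-2 polynomial has vanishing third forward difference, so
  - h(3) + 3·h(5) - 3·h(7) + h(9) = 0.
Substituting the known values and solving for h(7):
  -3·h(7) = 327
  h(7) = -109.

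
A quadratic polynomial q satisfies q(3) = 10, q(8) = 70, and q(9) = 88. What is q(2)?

Using the Lagrange interpolation formula with nodes 3, 8, 9:
  L_0(t) = (t - 8)(t - 9) / 30
  L_1(t) = (t - 3)(t - 9) / -5
  L_2(t) = (t - 3)(t - 8) / 6
Then q(t) = 10·L_0(t) + 70·L_1(t) + 88·L_2(t).
Expanding and collecting terms gives q(t) = t² + t - 2.
Evaluating at t = 2: q(2) = 4.

4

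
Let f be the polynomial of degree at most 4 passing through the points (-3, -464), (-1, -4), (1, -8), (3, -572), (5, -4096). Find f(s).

f(s) = -6s^4 - 2s^3 - 4s^2 + 4

Write f(s) = as^4 + bs^3 + cs^2 + ds + e. Substituting each data point gives a linear system:
  81a - 27b + 9c - 3d + e = -464
  a - b + c - d + e = -4
  a + b + c + d + e = -8
  81a + 27b + 9c + 3d + e = -572
  625a + 125b + 25c + 5d + e = -4096
Solving the system yields a = -6, b = -2, c = -4, d = 0, e = 4.
So f(s) = -6s^4 - 2s^3 - 4s^2 + 4.
Check: f(5) = -4096. ✓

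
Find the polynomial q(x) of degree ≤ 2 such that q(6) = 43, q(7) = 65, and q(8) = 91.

q(x) = 2x^2 - 4x - 5

Write q(x) = ax^2 + bx + c. Substituting each data point gives a linear system:
  36a + 6b + c = 43
  49a + 7b + c = 65
  64a + 8b + c = 91
Solving the system yields a = 2, b = -4, c = -5.
So q(x) = 2x² - 4x - 5.
Check: q(8) = 91. ✓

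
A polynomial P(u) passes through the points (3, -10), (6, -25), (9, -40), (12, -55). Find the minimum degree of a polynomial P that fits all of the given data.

1

Forward differences of the values at u = 3, 6, 9, 12:
  P  : -10  -25  -40  -55
  Δ  : -15  -15  -15
  Δ^2: 0  0
  Δ^3: 0
The first differences are constant (-15) and nonzero, while all higher differences vanish, so the minimal degree is 1.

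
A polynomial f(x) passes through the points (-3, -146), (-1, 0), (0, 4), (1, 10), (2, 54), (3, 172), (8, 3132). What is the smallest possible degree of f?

Divided differences on the nodes -3, -1, 0, 1, 2, 3, 8:
  order 0: -146  0  4  10  54  172  3132
  order 1: 73  4  6  44  118  592
  order 2: -23  1  19  37  79
  order 3: 6  6  6  6
  order 4: 0  0  0
  order 5: 0  0
  order 6: 0
The order-3 divided differences are all 6 (nonzero) and every higher order vanishes, so the data lies on a polynomial of degree exactly 3.

3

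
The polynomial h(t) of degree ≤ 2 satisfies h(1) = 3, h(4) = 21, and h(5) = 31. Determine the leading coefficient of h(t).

Write h(t) = at^2 + bt + c. Substituting each data point gives a linear system:
  a + b + c = 3
  16a + 4b + c = 21
  25a + 5b + c = 31
Solving the system yields a = 1, b = 1, c = 1.
So h(t) = t^2 + t + 1.
The leading coefficient is 1.

1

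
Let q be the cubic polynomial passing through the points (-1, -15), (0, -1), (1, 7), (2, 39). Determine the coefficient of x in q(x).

Write q(x) = ax^3 + bx^2 + cx + d. Substituting each data point gives a linear system:
  -a + b - c + d = -15
  d = -1
  a + b + c + d = 7
  8a + 4b + 2c + d = 39
Solving the system yields a = 5, b = -3, c = 6, d = -1.
So q(x) = 5x^3 - 3x^2 + 6x - 1.
The coefficient of x is 6.

6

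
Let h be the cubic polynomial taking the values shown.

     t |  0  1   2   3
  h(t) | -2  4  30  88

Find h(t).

Using the Lagrange interpolation formula with nodes 0, 1, 2, 3:
  L_0(t) = (t - 1)(t - 2)(t - 3) / -6
  L_1(t) = t(t - 2)(t - 3) / 2
  L_2(t) = t(t - 1)(t - 3) / -2
  L_3(t) = t(t - 1)(t - 2) / 6
Then h(t) = -2·L_0(t) + 4·L_1(t) + 30·L_2(t) + 88·L_3(t).
Expanding and collecting terms gives h(t) = 2t^3 + 4t^2 - 2.
Check: h(3) = 88. ✓

h(t) = 2t^3 + 4t^2 - 2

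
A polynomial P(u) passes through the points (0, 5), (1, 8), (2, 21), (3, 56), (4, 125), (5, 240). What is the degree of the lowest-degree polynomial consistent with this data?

3

Forward differences of the values at u = 0, 1, 2, 3, 4, 5:
  P  : 5  8  21  56  125  240
  Δ  : 3  13  35  69  115
  Δ^2: 10  22  34  46
  Δ^3: 12  12  12
  Δ^4: 0  0
  Δ^5: 0
The third differences are constant (12) and nonzero, while all higher differences vanish, so the minimal degree is 3.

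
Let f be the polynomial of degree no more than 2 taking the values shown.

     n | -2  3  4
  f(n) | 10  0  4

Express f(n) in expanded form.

f(n) = n^2 - 3n

Using the Lagrange interpolation formula with nodes -2, 3, 4:
  L_0(n) = (n - 3)(n - 4) / 30
  L_1(n) = (n + 2)(n - 4) / -5
  L_2(n) = (n + 2)(n - 3) / 6
Then f(n) = 10·L_0(n) + 0·L_1(n) + 4·L_2(n).
Expanding and collecting terms gives f(n) = n^2 - 3n.
Check: f(-2) = 10. ✓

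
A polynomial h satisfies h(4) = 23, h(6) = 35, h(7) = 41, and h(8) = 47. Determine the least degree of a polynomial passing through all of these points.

1

Divided differences on the nodes 4, 6, 7, 8:
  order 0: 23  35  41  47
  order 1: 6  6  6
  order 2: 0  0
  order 3: 0
The order-1 divided differences are all 6 (nonzero) and every higher order vanishes, so the data lies on a polynomial of degree exactly 1.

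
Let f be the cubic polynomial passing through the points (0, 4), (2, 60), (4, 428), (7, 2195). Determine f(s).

Using the Lagrange interpolation formula with nodes 0, 2, 4, 7:
  L_0(s) = (s - 2)(s - 4)(s - 7) / -56
  L_1(s) = s(s - 4)(s - 7) / 20
  L_2(s) = s(s - 2)(s - 7) / -24
  L_3(s) = s(s - 2)(s - 4) / 105
Then f(s) = 4·L_0(s) + 60·L_1(s) + 428·L_2(s) + 2195·L_3(s).
Expanding and collecting terms gives f(s) = 6s³ + 3s² - 2s + 4.
Check: f(4) = 428. ✓

f(s) = 6s^3 + 3s^2 - 2s + 4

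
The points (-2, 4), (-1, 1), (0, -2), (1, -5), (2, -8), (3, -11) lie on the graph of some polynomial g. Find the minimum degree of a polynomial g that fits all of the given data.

1

Forward differences of the values at u = -2, -1, 0, 1, 2, 3:
  g  : 4  1  -2  -5  -8  -11
  Δ  : -3  -3  -3  -3  -3
  Δ^2: 0  0  0  0
  Δ^3: 0  0  0
  Δ^4: 0  0
  Δ^5: 0
The first differences are constant (-3) and nonzero, while all higher differences vanish, so the minimal degree is 1.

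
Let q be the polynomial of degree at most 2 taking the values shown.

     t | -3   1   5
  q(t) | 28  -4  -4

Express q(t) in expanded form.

q(t) = t^2 - 6t + 1

Write q(t) = at^2 + bt + c. Substituting each data point gives a linear system:
  9a - 3b + c = 28
  a + b + c = -4
  25a + 5b + c = -4
Solving the system yields a = 1, b = -6, c = 1.
So q(t) = t² - 6t + 1.
Check: q(5) = -4. ✓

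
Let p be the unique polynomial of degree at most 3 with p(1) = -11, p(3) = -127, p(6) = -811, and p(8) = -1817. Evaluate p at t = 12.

-5797

Using the Lagrange interpolation formula with nodes 1, 3, 6, 8:
  L_0(t) = (t - 3)(t - 6)(t - 8) / -70
  L_1(t) = (t - 1)(t - 6)(t - 8) / 30
  L_2(t) = (t - 1)(t - 3)(t - 8) / -30
  L_3(t) = (t - 1)(t - 3)(t - 6) / 70
Then p(t) = -11·L_0(t) - 127·L_1(t) - 811·L_2(t) - 1817·L_3(t).
Expanding and collecting terms gives p(t) = -3t^3 - 4t^2 - 3t - 1.
Evaluating at t = 12: p(12) = -5797.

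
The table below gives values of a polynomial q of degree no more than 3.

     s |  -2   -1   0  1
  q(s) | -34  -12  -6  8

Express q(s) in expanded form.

Write q(s) = as^3 + bs^2 + cs + d. Substituting each data point gives a linear system:
  -8a + 4b - 2c + d = -34
  -a + b - c + d = -12
  d = -6
  a + b + c + d = 8
Solving the system yields a = 4, b = 4, c = 6, d = -6.
So q(s) = 4s³ + 4s² + 6s - 6.
Check: q(1) = 8. ✓

q(s) = 4s^3 + 4s^2 + 6s - 6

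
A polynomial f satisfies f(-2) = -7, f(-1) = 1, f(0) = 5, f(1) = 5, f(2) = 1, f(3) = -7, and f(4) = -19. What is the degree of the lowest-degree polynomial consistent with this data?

Forward differences of the values at t = -2, -1, 0, 1, 2, 3, 4:
  f  : -7  1  5  5  1  -7  -19
  Δ  : 8  4  0  -4  -8  -12
  Δ^2: -4  -4  -4  -4  -4
  Δ^3: 0  0  0  0
  Δ^4: 0  0  0
  Δ^5: 0  0
  Δ^6: 0
The second differences are constant (-4) and nonzero, while all higher differences vanish, so the minimal degree is 2.

2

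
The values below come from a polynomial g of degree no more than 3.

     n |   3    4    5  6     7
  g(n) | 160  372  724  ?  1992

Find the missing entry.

On equispaced nodes a degree-3 polynomial has vanishing fourth forward difference, so
  g(3) - 4·g(4) + 6·g(5) - 4·g(6) + g(7) = 0.
Substituting the known values and solving for g(6):
  -4·g(6) = -5008
  g(6) = 1252.

1252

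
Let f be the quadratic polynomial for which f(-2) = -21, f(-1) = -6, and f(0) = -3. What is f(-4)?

-87

Forward differences of the values at x = -2, -1, 0:
  f  : -21  -6  -3
  Δ  : 15  3
  Δ^2: -12
The second differences are constant, confirming degree 2.
Interpolating (Newton forward form) and evaluating at x = -4 gives f(-4) = -87.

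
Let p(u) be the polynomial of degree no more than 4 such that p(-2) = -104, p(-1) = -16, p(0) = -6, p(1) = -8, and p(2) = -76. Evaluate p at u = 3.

-384

Write p(u) = au^4 + bu^3 + cu^2 + du + e. Substituting each data point gives a linear system:
  16a - 8b + 4c - 2d + e = -104
  a - b + c - d + e = -16
  e = -6
  a + b + c + d + e = -8
  16a + 8b + 4c + 2d + e = -76
Solving the system yields a = -5, b = 1, c = -1, d = 3, e = -6.
So p(u) = -5u^4 + u^3 - u^2 + 3u - 6.
Then p(3) = -384.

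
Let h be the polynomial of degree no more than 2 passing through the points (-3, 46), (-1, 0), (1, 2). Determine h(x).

Write h(x) = ax^2 + bx + c. Substituting each data point gives a linear system:
  9a - 3b + c = 46
  a - b + c = 0
  a + b + c = 2
Solving the system yields a = 6, b = 1, c = -5.
So h(x) = 6x^2 + x - 5.
Check: h(-1) = 0. ✓

h(x) = 6x^2 + x - 5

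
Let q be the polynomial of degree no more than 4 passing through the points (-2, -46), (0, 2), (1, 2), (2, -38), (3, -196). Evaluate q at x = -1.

Write q(x) = ax^4 + bx^3 + cx^2 + dx + e. Substituting each data point gives a linear system:
  16a - 8b + 4c - 2d + e = -46
  e = 2
  a + b + c + d + e = 2
  16a + 8b + 4c + 2d + e = -38
  81a + 27b + 9c + 3d + e = -196
Solving the system yields a = -2, b = -1, c = -3, d = 6, e = 2.
So q(x) = -2x⁴ - x³ - 3x² + 6x + 2.
Then q(-1) = -8.

-8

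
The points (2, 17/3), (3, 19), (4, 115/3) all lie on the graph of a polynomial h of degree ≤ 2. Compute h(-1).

Write h(s) = as^2 + bs + c. Substituting each data point gives a linear system:
  4a + 2b + c = 17/3
  9a + 3b + c = 19
  16a + 4b + c = 115/3
Solving the system yields a = 3, b = -5/3, c = -3.
So h(s) = 3s^2 - (5/3)s - 3.
Then h(-1) = 5/3.

5/3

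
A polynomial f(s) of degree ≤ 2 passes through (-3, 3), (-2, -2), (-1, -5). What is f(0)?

-6

Write f(s) = as^2 + bs + c. Substituting each data point gives a linear system:
  9a - 3b + c = 3
  4a - 2b + c = -2
  a - b + c = -5
Solving the system yields a = 1, b = 0, c = -6.
So f(s) = s^2 - 6.
Then f(0) = -6.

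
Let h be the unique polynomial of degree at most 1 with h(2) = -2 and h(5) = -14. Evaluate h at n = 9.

Using the Lagrange interpolation formula with nodes 2, 5:
  L_0(n) = (n - 5) / -3
  L_1(n) = (n - 2) / 3
Then h(n) = -2·L_0(n) - 14·L_1(n).
Expanding and collecting terms gives h(n) = -4n + 6.
Evaluating at n = 9: h(9) = -30.

-30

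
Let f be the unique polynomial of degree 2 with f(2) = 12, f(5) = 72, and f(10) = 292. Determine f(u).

f(u) = 3u^2 - u + 2

Using the Lagrange interpolation formula with nodes 2, 5, 10:
  L_0(u) = (u - 5)(u - 10) / 24
  L_1(u) = (u - 2)(u - 10) / -15
  L_2(u) = (u - 2)(u - 5) / 40
Then f(u) = 12·L_0(u) + 72·L_1(u) + 292·L_2(u).
Expanding and collecting terms gives f(u) = 3u² - u + 2.
Check: f(2) = 12. ✓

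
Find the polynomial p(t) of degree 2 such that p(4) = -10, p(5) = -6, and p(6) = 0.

p(t) = t^2 - 5t - 6

Using the Lagrange interpolation formula with nodes 4, 5, 6:
  L_0(t) = (t - 5)(t - 6) / 2
  L_1(t) = (t - 4)(t - 6) / -1
  L_2(t) = (t - 4)(t - 5) / 2
Then p(t) = -10·L_0(t) - 6·L_1(t) + 0·L_2(t).
Expanding and collecting terms gives p(t) = t^2 - 5t - 6.
Check: p(6) = 0. ✓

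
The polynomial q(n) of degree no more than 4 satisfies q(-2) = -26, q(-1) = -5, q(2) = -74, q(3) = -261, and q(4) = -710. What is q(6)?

-3162

Write q(n) = an^4 + bn^3 + cn^2 + dn + e. Substituting each data point gives a linear system:
  16a - 8b + 4c - 2d + e = -26
  a - b + c - d + e = -5
  16a + 8b + 4c + 2d + e = -74
  81a + 27b + 9c + 3d + e = -261
  256a + 64b + 16c + 4d + e = -710
Solving the system yields a = -2, b = -2, c = -3, d = -4, e = -6.
So q(n) = -2n^4 - 2n^3 - 3n^2 - 4n - 6.
Then q(6) = -3162.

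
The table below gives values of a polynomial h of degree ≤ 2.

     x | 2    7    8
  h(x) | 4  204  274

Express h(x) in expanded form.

h(x) = 5x^2 - 5x - 6

Using the Lagrange interpolation formula with nodes 2, 7, 8:
  L_0(x) = (x - 7)(x - 8) / 30
  L_1(x) = (x - 2)(x - 8) / -5
  L_2(x) = (x - 2)(x - 7) / 6
Then h(x) = 4·L_0(x) + 204·L_1(x) + 274·L_2(x).
Expanding and collecting terms gives h(x) = 5x^2 - 5x - 6.
Check: h(2) = 4. ✓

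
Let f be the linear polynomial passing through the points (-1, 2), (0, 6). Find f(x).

Write f(x) = ax + b. Substituting each data point gives a linear system:
  -a + b = 2
  b = 6
Solving the system yields a = 4, b = 6.
So f(x) = 4x + 6.
Check: f(-1) = 2. ✓

f(x) = 4x + 6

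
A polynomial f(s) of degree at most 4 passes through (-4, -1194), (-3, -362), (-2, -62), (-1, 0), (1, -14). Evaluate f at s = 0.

-2

Write f(s) = as^4 + bs^3 + cs^2 + ds + e. Substituting each data point gives a linear system:
  256a - 64b + 16c - 4d + e = -1194
  81a - 27b + 9c - 3d + e = -362
  16a - 8b + 4c - 2d + e = -62
  a - b + c - d + e = 0
  a + b + c + d + e = -14
Solving the system yields a = -5, b = -1, c = 0, d = -6, e = -2.
So f(s) = -5s^4 - s^3 - 6s - 2.
Then f(0) = -2.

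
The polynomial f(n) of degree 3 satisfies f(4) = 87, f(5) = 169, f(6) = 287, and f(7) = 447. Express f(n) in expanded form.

Write f(n) = an^3 + bn^2 + cn + d. Substituting each data point gives a linear system:
  64a + 16b + 4c + d = 87
  125a + 25b + 5c + d = 169
  216a + 36b + 6c + d = 287
  343a + 49b + 7c + d = 447
Solving the system yields a = 1, b = 3, c = -6, d = -1.
So f(n) = n^3 + 3n^2 - 6n - 1.
Check: f(5) = 169. ✓

f(n) = n^3 + 3n^2 - 6n - 1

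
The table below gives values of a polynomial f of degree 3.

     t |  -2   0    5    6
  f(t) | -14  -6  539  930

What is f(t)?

f(t) = 4t^3 + 3t^2 - 6t - 6

Using the Lagrange interpolation formula with nodes -2, 0, 5, 6:
  L_0(t) = t(t - 5)(t - 6) / -112
  L_1(t) = (t + 2)(t - 5)(t - 6) / 60
  L_2(t) = (t + 2)t(t - 6) / -35
  L_3(t) = (t + 2)t(t - 5) / 48
Then f(t) = -14·L_0(t) - 6·L_1(t) + 539·L_2(t) + 930·L_3(t).
Expanding and collecting terms gives f(t) = 4t³ + 3t² - 6t - 6.
Check: f(-2) = -14. ✓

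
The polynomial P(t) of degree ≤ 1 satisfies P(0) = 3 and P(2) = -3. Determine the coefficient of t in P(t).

Write P(t) = at + b. Substituting each data point gives a linear system:
  b = 3
  2a + b = -3
Solving the system yields a = -3, b = 3.
So P(t) = -3t + 3.
The leading coefficient is -3.

-3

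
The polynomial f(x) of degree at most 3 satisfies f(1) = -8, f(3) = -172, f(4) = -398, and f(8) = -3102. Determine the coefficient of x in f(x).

-4

Write f(x) = ax^3 + bx^2 + cx + d. Substituting each data point gives a linear system:
  a + b + c + d = -8
  27a + 9b + 3c + d = -172
  64a + 16b + 4c + d = -398
  512a + 64b + 8c + d = -3102
Solving the system yields a = -6, b = 0, c = -4, d = 2.
So f(x) = -6x^3 - 4x + 2.
The coefficient of x is -4.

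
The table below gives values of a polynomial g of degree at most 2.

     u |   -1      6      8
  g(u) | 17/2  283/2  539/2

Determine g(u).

g(u) = 5u^2 - 6u - 5/2

Write g(u) = au^2 + bu + c. Substituting each data point gives a linear system:
  a - b + c = 17/2
  36a + 6b + c = 283/2
  64a + 8b + c = 539/2
Solving the system yields a = 5, b = -6, c = -5/2.
So g(u) = 5u^2 - 6u - 5/2.
Check: g(-1) = 17/2. ✓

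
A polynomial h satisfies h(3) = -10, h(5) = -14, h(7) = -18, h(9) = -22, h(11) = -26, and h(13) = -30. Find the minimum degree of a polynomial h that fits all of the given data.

Forward differences of the values at u = 3, 5, 7, 9, 11, 13:
  h  : -10  -14  -18  -22  -26  -30
  Δ  : -4  -4  -4  -4  -4
  Δ^2: 0  0  0  0
  Δ^3: 0  0  0
  Δ^4: 0  0
  Δ^5: 0
The first differences are constant (-4) and nonzero, while all higher differences vanish, so the minimal degree is 1.

1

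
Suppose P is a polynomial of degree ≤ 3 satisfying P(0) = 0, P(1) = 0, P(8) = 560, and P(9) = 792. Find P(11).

1430

Write P(x) = ax^3 + bx^2 + cx + d. Substituting each data point gives a linear system:
  d = 0
  a + b + c + d = 0
  512a + 64b + 8c + d = 560
  729a + 81b + 9c + d = 792
Solving the system yields a = 1, b = 1, c = -2, d = 0.
So P(x) = x^3 + x^2 - 2x.
Then P(11) = 1430.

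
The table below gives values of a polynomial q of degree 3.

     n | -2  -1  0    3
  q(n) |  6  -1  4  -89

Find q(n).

q(n) = -3n^3 - 3n^2 + 5n + 4

Using the Lagrange interpolation formula with nodes -2, -1, 0, 3:
  L_0(n) = (n + 1)n(n - 3) / -10
  L_1(n) = (n + 2)n(n - 3) / 4
  L_2(n) = (n + 2)(n + 1)(n - 3) / -6
  L_3(n) = (n + 2)(n + 1)n / 60
Then q(n) = 6·L_0(n) - 1·L_1(n) + 4·L_2(n) - 89·L_3(n).
Expanding and collecting terms gives q(n) = -3n^3 - 3n^2 + 5n + 4.
Check: q(0) = 4. ✓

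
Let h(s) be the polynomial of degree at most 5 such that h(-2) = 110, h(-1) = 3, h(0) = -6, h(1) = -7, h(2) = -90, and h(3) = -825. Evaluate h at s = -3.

885

Using the Lagrange interpolation formula with nodes -2, -1, 0, 1, 2, 3:
  L_0(s) = (s + 1)s(s - 1)(s - 2)(s - 3) / -120
  L_1(s) = (s + 2)s(s - 1)(s - 2)(s - 3) / 24
  L_2(s) = (s + 2)(s + 1)(s - 1)(s - 2)(s - 3) / -12
  L_3(s) = (s + 2)(s + 1)s(s - 2)(s - 3) / 12
  L_4(s) = (s + 2)(s + 1)s(s - 1)(s - 3) / -24
  L_5(s) = (s + 2)(s + 1)s(s - 1)(s - 2) / 120
Then h(s) = 110·L_0(s) + 3·L_1(s) - 6·L_2(s) - 7·L_3(s) - 90·L_4(s) - 825·L_5(s).
Expanding and collecting terms gives h(s) = -4s^5 + 5s^3 + 4s^2 - 6s - 6.
Evaluating at s = -3: h(-3) = 885.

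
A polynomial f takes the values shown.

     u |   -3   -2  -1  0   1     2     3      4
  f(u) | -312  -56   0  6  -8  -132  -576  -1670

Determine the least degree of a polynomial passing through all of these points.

Forward differences of the values at u = -3, -2, -1, 0, 1, 2, 3, 4:
  f  : -312  -56  0  6  -8  -132  -576  -1670
  Δ  : 256  56  6  -14  -124  -444  -1094
  Δ^2: -200  -50  -20  -110  -320  -650
  Δ^3: 150  30  -90  -210  -330
  Δ^4: -120  -120  -120  -120
  Δ^5: 0  0  0
  Δ^6: 0  0
  Δ^7: 0
The fourth differences are constant (-120) and nonzero, while all higher differences vanish, so the minimal degree is 4.

4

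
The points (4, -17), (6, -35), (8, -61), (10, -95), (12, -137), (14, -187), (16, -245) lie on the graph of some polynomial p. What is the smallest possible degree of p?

Forward differences of the values at u = 4, 6, 8, 10, 12, 14, 16:
  p  : -17  -35  -61  -95  -137  -187  -245
  Δ  : -18  -26  -34  -42  -50  -58
  Δ^2: -8  -8  -8  -8  -8
  Δ^3: 0  0  0  0
  Δ^4: 0  0  0
  Δ^5: 0  0
  Δ^6: 0
The second differences are constant (-8) and nonzero, while all higher differences vanish, so the minimal degree is 2.

2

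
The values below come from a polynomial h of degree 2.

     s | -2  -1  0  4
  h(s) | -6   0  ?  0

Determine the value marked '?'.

The 3 known points determine the degree-2 polynomial uniquely.
Write h(s) = as^2 + bs + c. Substituting each data point gives a linear system:
  4a - 2b + c = -6
  a - b + c = 0
  16a + 4b + c = 0
Solving the system yields a = -1, b = 3, c = 4.
So h(s) = -s² + 3s + 4.
Then h(0) = 4.

4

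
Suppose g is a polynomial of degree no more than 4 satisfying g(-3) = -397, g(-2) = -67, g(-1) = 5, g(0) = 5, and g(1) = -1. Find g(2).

-67

Write g(n) = an^4 + bn^3 + cn^2 + dn + e. Substituting each data point gives a linear system:
  81a - 27b + 9c - 3d + e = -397
  16a - 8b + 4c - 2d + e = -67
  a - b + c - d + e = 5
  e = 5
  a + b + c + d + e = -1
Solving the system yields a = -5, b = 1, c = 2, d = -4, e = 5.
So g(n) = -5n^4 + n^3 + 2n^2 - 4n + 5.
Then g(2) = -67.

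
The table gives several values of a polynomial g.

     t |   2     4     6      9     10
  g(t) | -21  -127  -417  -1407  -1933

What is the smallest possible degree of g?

Divided differences on the nodes 2, 4, 6, 9, 10:
  order 0: -21  -127  -417  -1407  -1933
  order 1: -53  -145  -330  -526
  order 2: -23  -37  -49
  order 3: -2  -2
  order 4: 0
The order-3 divided differences are all -2 (nonzero) and every higher order vanishes, so the data lies on a polynomial of degree exactly 3.

3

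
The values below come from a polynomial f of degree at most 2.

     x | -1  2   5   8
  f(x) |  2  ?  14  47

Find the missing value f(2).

On equispaced nodes a degree-2 polynomial has vanishing third forward difference, so
  - f(-1) + 3·f(2) - 3·f(5) + f(8) = 0.
Substituting the known values and solving for f(2):
  3·f(2) = -3
  f(2) = -1.

-1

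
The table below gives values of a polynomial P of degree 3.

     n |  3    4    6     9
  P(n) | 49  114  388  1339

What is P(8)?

934

Write P(n) = an^3 + bn^2 + cn + d. Substituting each data point gives a linear system:
  27a + 9b + 3c + d = 49
  64a + 16b + 4c + d = 114
  216a + 36b + 6c + d = 388
  729a + 81b + 9c + d = 1339
Solving the system yields a = 2, b = -2, c = 5, d = -2.
So P(n) = 2n^3 - 2n^2 + 5n - 2.
Then P(8) = 934.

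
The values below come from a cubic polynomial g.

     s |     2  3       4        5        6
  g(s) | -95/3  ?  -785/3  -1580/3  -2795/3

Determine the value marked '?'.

-320/3

The 4 known points determine the degree-3 polynomial uniquely.
Write g(s) = as^3 + bs^2 + cs + d. Substituting each data point gives a linear system:
  8a + 4b + 2c + d = -95/3
  64a + 16b + 4c + d = -785/3
  125a + 25b + 5c + d = -1580/3
  216a + 36b + 6c + d = -2795/3
Solving the system yields a = -5, b = 5, c = -5, d = -5/3.
So g(s) = -5s³ + 5s² - 5s - 5/3.
Then g(3) = -320/3.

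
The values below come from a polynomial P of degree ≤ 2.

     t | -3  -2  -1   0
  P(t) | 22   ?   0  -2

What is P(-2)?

8

The 3 known points determine the degree-2 polynomial uniquely.
Write P(t) = at^2 + bt + c. Substituting each data point gives a linear system:
  9a - 3b + c = 22
  a - b + c = 0
  c = -2
Solving the system yields a = 3, b = 1, c = -2.
So P(t) = 3t^2 + t - 2.
Then P(-2) = 8.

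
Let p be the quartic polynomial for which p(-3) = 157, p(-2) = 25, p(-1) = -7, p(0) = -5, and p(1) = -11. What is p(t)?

Write p(t) = at^4 + bt^3 + ct^2 + dt + e. Substituting each data point gives a linear system:
  81a - 27b + 9c - 3d + e = 157
  16a - 8b + 4c - 2d + e = 25
  a - b + c - d + e = -7
  e = -5
  a + b + c + d + e = -11
Solving the system yields a = 1, b = -5, c = -5, d = 3, e = -5.
So p(t) = t^4 - 5t^3 - 5t^2 + 3t - 5.
Check: p(-1) = -7. ✓

p(t) = t^4 - 5t^3 - 5t^2 + 3t - 5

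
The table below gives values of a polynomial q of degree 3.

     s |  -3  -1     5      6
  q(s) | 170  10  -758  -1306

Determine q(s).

q(s) = -6s^3 - 2s + 2

Write q(s) = as^3 + bs^2 + cs + d. Substituting each data point gives a linear system:
  -27a + 9b - 3c + d = 170
  -a + b - c + d = 10
  125a + 25b + 5c + d = -758
  216a + 36b + 6c + d = -1306
Solving the system yields a = -6, b = 0, c = -2, d = 2.
So q(s) = -6s^3 - 2s + 2.
Check: q(-1) = 10. ✓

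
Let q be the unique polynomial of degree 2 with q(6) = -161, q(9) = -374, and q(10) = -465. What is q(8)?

Write q(x) = ax^2 + bx + c. Substituting each data point gives a linear system:
  36a + 6b + c = -161
  81a + 9b + c = -374
  100a + 10b + c = -465
Solving the system yields a = -5, b = 4, c = -5.
So q(x) = -5x^2 + 4x - 5.
Then q(8) = -293.

-293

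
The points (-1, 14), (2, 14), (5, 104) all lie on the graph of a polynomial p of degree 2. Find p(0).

Forward differences of the values at x = -1, 2, 5:
  p  : 14  14  104
  Δ  : 0  90
  Δ^2: 90
The second differences are constant, confirming degree 2.
Interpolating (Newton forward form) and evaluating at x = 0 gives p(0) = 4.

4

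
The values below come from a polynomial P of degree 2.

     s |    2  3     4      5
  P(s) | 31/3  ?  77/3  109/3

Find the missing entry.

On equispaced nodes a degree-2 polynomial has vanishing third forward difference, so
  - P(2) + 3·P(3) - 3·P(4) + P(5) = 0.
Substituting the known values and solving for P(3):
  3·P(3) = 51
  P(3) = 17.

17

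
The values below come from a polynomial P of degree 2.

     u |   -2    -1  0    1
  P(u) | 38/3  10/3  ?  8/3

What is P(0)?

0

On equispaced nodes a degree-2 polynomial has vanishing third forward difference, so
  - P(-2) + 3·P(-1) - 3·P(0) + P(1) = 0.
Substituting the known values and solving for P(0):
  -3·P(0) = 0
  P(0) = 0.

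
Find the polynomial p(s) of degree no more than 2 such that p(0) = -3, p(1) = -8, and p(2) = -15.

p(s) = -s^2 - 4s - 3

Using the Lagrange interpolation formula with nodes 0, 1, 2:
  L_0(s) = (s - 1)(s - 2) / 2
  L_1(s) = s(s - 2) / -1
  L_2(s) = s(s - 1) / 2
Then p(s) = -3·L_0(s) - 8·L_1(s) - 15·L_2(s).
Expanding and collecting terms gives p(s) = -s^2 - 4s - 3.
Check: p(0) = -3. ✓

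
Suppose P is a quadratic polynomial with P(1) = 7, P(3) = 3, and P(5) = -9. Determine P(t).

P(t) = -t^2 + 2t + 6

Using the Lagrange interpolation formula with nodes 1, 3, 5:
  L_0(t) = (t - 3)(t - 5) / 8
  L_1(t) = (t - 1)(t - 5) / -4
  L_2(t) = (t - 1)(t - 3) / 8
Then P(t) = 7·L_0(t) + 3·L_1(t) - 9·L_2(t).
Expanding and collecting terms gives P(t) = -t^2 + 2t + 6.
Check: P(5) = -9. ✓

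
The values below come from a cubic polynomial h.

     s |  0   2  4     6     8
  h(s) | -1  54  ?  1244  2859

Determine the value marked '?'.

The 4 known points determine the degree-3 polynomial uniquely.
Write h(s) = as^3 + bs^2 + cs + d. Substituting each data point gives a linear system:
  d = -1
  8a + 4b + 2c + d = 54
  216a + 36b + 6c + d = 1244
  512a + 64b + 8c + d = 2859
Solving the system yields a = 5, b = 5, c = -5/2, d = -1.
So h(s) = 5s³ + 5s² - (5/2)s - 1.
Then h(4) = 389.

389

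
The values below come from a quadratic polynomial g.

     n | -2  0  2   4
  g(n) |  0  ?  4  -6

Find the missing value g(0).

6

The 3 known points determine the degree-2 polynomial uniquely.
Write g(n) = an^2 + bn + c. Substituting each data point gives a linear system:
  4a - 2b + c = 0
  4a + 2b + c = 4
  16a + 4b + c = -6
Solving the system yields a = -1, b = 1, c = 6.
So g(n) = -n² + n + 6.
Then g(0) = 6.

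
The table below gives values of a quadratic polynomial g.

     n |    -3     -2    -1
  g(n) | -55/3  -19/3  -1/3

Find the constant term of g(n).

-1/3

Write g(n) = an^2 + bn + c. Substituting each data point gives a linear system:
  9a - 3b + c = -55/3
  4a - 2b + c = -19/3
  a - b + c = -1/3
Solving the system yields a = -3, b = -3, c = -1/3.
So g(n) = -3n^2 - 3n - 1/3.
The constant term is -1/3.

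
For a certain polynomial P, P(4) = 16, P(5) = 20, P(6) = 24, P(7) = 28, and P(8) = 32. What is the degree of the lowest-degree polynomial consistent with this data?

1

Forward differences of the values at n = 4, 5, 6, 7, 8:
  P  : 16  20  24  28  32
  Δ  : 4  4  4  4
  Δ^2: 0  0  0
  Δ^3: 0  0
  Δ^4: 0
The first differences are constant (4) and nonzero, while all higher differences vanish, so the minimal degree is 1.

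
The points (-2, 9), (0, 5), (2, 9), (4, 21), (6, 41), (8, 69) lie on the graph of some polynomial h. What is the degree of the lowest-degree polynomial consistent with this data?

Forward differences of the values at x = -2, 0, 2, 4, 6, 8:
  h  : 9  5  9  21  41  69
  Δ  : -4  4  12  20  28
  Δ^2: 8  8  8  8
  Δ^3: 0  0  0
  Δ^4: 0  0
  Δ^5: 0
The second differences are constant (8) and nonzero, while all higher differences vanish, so the minimal degree is 2.

2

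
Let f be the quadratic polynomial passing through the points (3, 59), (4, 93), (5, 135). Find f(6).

185

Forward differences of the values at n = 3, 4, 5:
  f  : 59  93  135
  Δ  : 34  42
  Δ^2: 8
The second differences are constant, confirming degree 2.
Interpolating (Newton forward form) and evaluating at n = 6 gives f(6) = 185.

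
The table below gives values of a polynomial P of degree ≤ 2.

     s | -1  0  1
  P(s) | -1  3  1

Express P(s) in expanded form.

Write P(s) = as^2 + bs + c. Substituting each data point gives a linear system:
  a - b + c = -1
  c = 3
  a + b + c = 1
Solving the system yields a = -3, b = 1, c = 3.
So P(s) = -3s^2 + s + 3.
Check: P(-1) = -1. ✓

P(s) = -3s^2 + s + 3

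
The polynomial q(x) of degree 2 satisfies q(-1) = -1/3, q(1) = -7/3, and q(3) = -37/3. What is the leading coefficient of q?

-1

Write q(x) = ax^2 + bx + c. Substituting each data point gives a linear system:
  a - b + c = -1/3
  a + b + c = -7/3
  9a + 3b + c = -37/3
Solving the system yields a = -1, b = -1, c = -1/3.
So q(x) = -x^2 - x - 1/3.
The leading coefficient is -1.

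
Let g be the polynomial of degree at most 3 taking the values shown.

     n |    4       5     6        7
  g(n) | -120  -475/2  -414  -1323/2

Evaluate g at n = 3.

-99/2

Write g(n) = an^3 + bn^2 + cn + d. Substituting each data point gives a linear system:
  64a + 16b + 4c + d = -120
  125a + 25b + 5c + d = -475/2
  216a + 36b + 6c + d = -414
  343a + 49b + 7c + d = -1323/2
Solving the system yields a = -2, b = 1/2, c = 0, d = 0.
So g(n) = -2n³ + (1/2)n².
Then g(3) = -99/2.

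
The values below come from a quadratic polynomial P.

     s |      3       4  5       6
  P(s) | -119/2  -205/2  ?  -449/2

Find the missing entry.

On equispaced nodes a degree-2 polynomial has vanishing third forward difference, so
  - P(3) + 3·P(4) - 3·P(5) + P(6) = 0.
Substituting the known values and solving for P(5):
  -3·P(5) = 945/2
  P(5) = -315/2.

-315/2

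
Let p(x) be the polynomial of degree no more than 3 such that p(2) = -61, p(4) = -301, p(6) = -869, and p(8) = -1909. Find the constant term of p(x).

-5

Write p(x) = ax^3 + bx^2 + cx + d. Substituting each data point gives a linear system:
  8a + 4b + 2c + d = -61
  64a + 16b + 4c + d = -301
  216a + 36b + 6c + d = -869
  512a + 64b + 8c + d = -1909
Solving the system yields a = -3, b = -5, c = -6, d = -5.
So p(x) = -3x^3 - 5x^2 - 6x - 5.
The constant term is -5.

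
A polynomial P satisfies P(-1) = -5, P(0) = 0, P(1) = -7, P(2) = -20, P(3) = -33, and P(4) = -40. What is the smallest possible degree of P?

Forward differences of the values at u = -1, 0, 1, 2, 3, 4:
  P  : -5  0  -7  -20  -33  -40
  Δ  : 5  -7  -13  -13  -7
  Δ^2: -12  -6  0  6
  Δ^3: 6  6  6
  Δ^4: 0  0
  Δ^5: 0
The third differences are constant (6) and nonzero, while all higher differences vanish, so the minimal degree is 3.

3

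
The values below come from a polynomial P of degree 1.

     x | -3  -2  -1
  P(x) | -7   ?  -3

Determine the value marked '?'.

-5

The 2 known points determine the degree-1 polynomial uniquely.
Write P(x) = ax + b. Substituting each data point gives a linear system:
  -3a + b = -7
  -a + b = -3
Solving the system yields a = 2, b = -1.
So P(x) = 2x - 1.
Then P(-2) = -5.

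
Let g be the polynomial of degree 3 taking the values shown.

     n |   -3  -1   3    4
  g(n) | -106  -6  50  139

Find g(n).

Write g(n) = an^3 + bn^2 + cn + d. Substituting each data point gives a linear system:
  -27a + 9b - 3c + d = -106
  -a + b - c + d = -6
  27a + 9b + 3c + d = 50
  64a + 16b + 4c + d = 139
Solving the system yields a = 3, b = -3, c = -1, d = -1.
So g(n) = 3n^3 - 3n^2 - n - 1.
Check: g(3) = 50. ✓

g(n) = 3n^3 - 3n^2 - n - 1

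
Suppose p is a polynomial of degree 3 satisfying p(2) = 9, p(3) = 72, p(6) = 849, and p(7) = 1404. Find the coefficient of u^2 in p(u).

Write p(u) = au^3 + bu^2 + cu + d. Substituting each data point gives a linear system:
  8a + 4b + 2c + d = 9
  27a + 9b + 3c + d = 72
  216a + 36b + 6c + d = 849
  343a + 49b + 7c + d = 1404
Solving the system yields a = 5, b = -6, c = -2, d = -3.
So p(u) = 5u^3 - 6u^2 - 2u - 3.
The coefficient of u^2 is -6.

-6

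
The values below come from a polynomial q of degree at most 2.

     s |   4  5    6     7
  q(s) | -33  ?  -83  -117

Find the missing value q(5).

On equispaced nodes a degree-2 polynomial has vanishing third forward difference, so
  - q(4) + 3·q(5) - 3·q(6) + q(7) = 0.
Substituting the known values and solving for q(5):
  3·q(5) = -165
  q(5) = -55.

-55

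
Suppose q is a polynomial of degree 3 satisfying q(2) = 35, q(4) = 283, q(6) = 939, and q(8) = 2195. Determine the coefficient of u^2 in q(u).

Write q(u) = au^3 + bu^2 + cu + d. Substituting each data point gives a linear system:
  8a + 4b + 2c + d = 35
  64a + 16b + 4c + d = 283
  216a + 36b + 6c + d = 939
  512a + 64b + 8c + d = 2195
Solving the system yields a = 4, b = 3, c = -6, d = 3.
So q(u) = 4u^3 + 3u^2 - 6u + 3.
The coefficient of u^2 is 3.

3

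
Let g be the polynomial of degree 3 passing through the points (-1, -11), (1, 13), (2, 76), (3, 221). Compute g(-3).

-139

Using the Lagrange interpolation formula with nodes -1, 1, 2, 3:
  L_0(n) = (n - 1)(n - 2)(n - 3) / -24
  L_1(n) = (n + 1)(n - 2)(n - 3) / 4
  L_2(n) = (n + 1)(n - 1)(n - 3) / -3
  L_3(n) = (n + 1)(n - 1)(n - 2) / 8
Then g(n) = -11·L_0(n) + 13·L_1(n) + 76·L_2(n) + 221·L_3(n).
Expanding and collecting terms gives g(n) = 6n³ + 5n² + 6n - 4.
Evaluating at n = -3: g(-3) = -139.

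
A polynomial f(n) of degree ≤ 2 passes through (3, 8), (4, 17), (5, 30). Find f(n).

Write f(n) = an^2 + bn + c. Substituting each data point gives a linear system:
  9a + 3b + c = 8
  16a + 4b + c = 17
  25a + 5b + c = 30
Solving the system yields a = 2, b = -5, c = 5.
So f(n) = 2n^2 - 5n + 5.
Check: f(3) = 8. ✓

f(n) = 2n^2 - 5n + 5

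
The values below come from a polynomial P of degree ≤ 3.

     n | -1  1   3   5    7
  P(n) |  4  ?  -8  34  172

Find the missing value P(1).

On equispaced nodes a degree-3 polynomial has vanishing fourth forward difference, so
  P(-1) - 4·P(1) + 6·P(3) - 4·P(5) + P(7) = 0.
Substituting the known values and solving for P(1):
  -4·P(1) = 8
  P(1) = -2.

-2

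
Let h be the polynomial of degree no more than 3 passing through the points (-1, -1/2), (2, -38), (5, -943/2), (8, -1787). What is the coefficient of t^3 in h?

-3

Write h(t) = at^3 + bt^2 + ct + d. Substituting each data point gives a linear system:
  -a + b - c + d = -1/2
  8a + 4b + 2c + d = -38
  125a + 25b + 5c + d = -943/2
  512a + 64b + 8c + d = -1787
Solving the system yields a = -3, b = -4, c = 1/2, d = 1.
So h(t) = -3t³ - 4t² + (1/2)t + 1.
The leading coefficient is -3.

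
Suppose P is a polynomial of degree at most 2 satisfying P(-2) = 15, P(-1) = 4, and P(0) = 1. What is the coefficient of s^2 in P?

Write P(s) = as^2 + bs + c. Substituting each data point gives a linear system:
  4a - 2b + c = 15
  a - b + c = 4
  c = 1
Solving the system yields a = 4, b = 1, c = 1.
So P(s) = 4s^2 + s + 1.
The leading coefficient is 4.

4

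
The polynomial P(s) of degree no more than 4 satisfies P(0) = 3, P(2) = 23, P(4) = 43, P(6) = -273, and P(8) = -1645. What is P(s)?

Write P(s) = as^4 + bs^3 + cs^2 + ds + e. Substituting each data point gives a linear system:
  e = 3
  16a + 8b + 4c + 2d + e = 23
  256a + 64b + 16c + 4d + e = 43
  1296a + 216b + 36c + 6d + e = -273
  4096a + 512b + 64c + 8d + e = -1645
Solving the system yields a = -1, b = 5, c = -2, d = 2, e = 3.
So P(s) = -s^4 + 5s^3 - 2s^2 + 2s + 3.
Check: P(0) = 3. ✓

P(s) = -s^4 + 5s^3 - 2s^2 + 2s + 3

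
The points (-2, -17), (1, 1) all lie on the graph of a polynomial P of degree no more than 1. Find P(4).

Using the Lagrange interpolation formula with nodes -2, 1:
  L_0(n) = (n - 1) / -3
  L_1(n) = (n + 2) / 3
Then P(n) = -17·L_0(n) + 1·L_1(n).
Expanding and collecting terms gives P(n) = 6n - 5.
Evaluating at n = 4: P(4) = 19.

19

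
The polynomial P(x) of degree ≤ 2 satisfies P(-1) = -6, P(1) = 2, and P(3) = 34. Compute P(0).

Using the Lagrange interpolation formula with nodes -1, 1, 3:
  L_0(x) = (x - 1)(x - 3) / 8
  L_1(x) = (x + 1)(x - 3) / -4
  L_2(x) = (x + 1)(x - 1) / 8
Then P(x) = -6·L_0(x) + 2·L_1(x) + 34·L_2(x).
Expanding and collecting terms gives P(x) = 3x^2 + 4x - 5.
Evaluating at x = 0: P(0) = -5.

-5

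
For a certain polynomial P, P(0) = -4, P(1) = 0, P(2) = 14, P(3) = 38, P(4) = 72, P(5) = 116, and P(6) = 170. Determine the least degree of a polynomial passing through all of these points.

Forward differences of the values at x = 0, 1, 2, 3, 4, 5, 6:
  P  : -4  0  14  38  72  116  170
  Δ  : 4  14  24  34  44  54
  Δ^2: 10  10  10  10  10
  Δ^3: 0  0  0  0
  Δ^4: 0  0  0
  Δ^5: 0  0
  Δ^6: 0
The second differences are constant (10) and nonzero, while all higher differences vanish, so the minimal degree is 2.

2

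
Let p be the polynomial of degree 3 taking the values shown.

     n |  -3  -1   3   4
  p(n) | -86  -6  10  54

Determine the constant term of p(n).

Write p(n) = an^3 + bn^2 + cn + d. Substituting each data point gives a linear system:
  -27a + 9b - 3c + d = -86
  -a + b - c + d = -6
  27a + 9b + 3c + d = 10
  64a + 16b + 4c + d = 54
Solving the system yields a = 2, b = -4, c = -2, d = -2.
So p(n) = 2n³ - 4n² - 2n - 2.
The constant term is -2.

-2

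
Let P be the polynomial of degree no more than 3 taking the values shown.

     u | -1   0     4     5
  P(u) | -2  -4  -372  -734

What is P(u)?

Write P(u) = au^3 + bu^2 + cu + d. Substituting each data point gives a linear system:
  -a + b - c + d = -2
  d = -4
  64a + 16b + 4c + d = -372
  125a + 25b + 5c + d = -734
Solving the system yields a = -6, b = 0, c = 4, d = -4.
So P(u) = -6u^3 + 4u - 4.
Check: P(5) = -734. ✓

P(u) = -6u^3 + 4u - 4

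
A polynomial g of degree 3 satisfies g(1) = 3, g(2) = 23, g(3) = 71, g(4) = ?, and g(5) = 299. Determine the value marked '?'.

159

The 4 known points determine the degree-3 polynomial uniquely.
Write g(u) = au^3 + bu^2 + cu + d. Substituting each data point gives a linear system:
  a + b + c + d = 3
  8a + 4b + 2c + d = 23
  27a + 9b + 3c + d = 71
  125a + 25b + 5c + d = 299
Solving the system yields a = 2, b = 2, c = 0, d = -1.
So g(u) = 2u^3 + 2u^2 - 1.
Then g(4) = 159.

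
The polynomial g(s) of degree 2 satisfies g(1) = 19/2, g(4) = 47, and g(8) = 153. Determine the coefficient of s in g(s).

5/2

Write g(s) = as^2 + bs + c. Substituting each data point gives a linear system:
  a + b + c = 19/2
  16a + 4b + c = 47
  64a + 8b + c = 153
Solving the system yields a = 2, b = 5/2, c = 5.
So g(s) = 2s² + (5/2)s + 5.
The coefficient of s is 5/2.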